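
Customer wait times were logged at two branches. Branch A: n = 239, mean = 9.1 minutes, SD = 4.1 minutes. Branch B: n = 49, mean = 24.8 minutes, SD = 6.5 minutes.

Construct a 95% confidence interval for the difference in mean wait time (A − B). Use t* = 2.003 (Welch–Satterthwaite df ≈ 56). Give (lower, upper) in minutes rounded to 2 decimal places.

(-17.63, -13.77)

SE₁ = s₁/√n₁ = 4.1/√239 = 0.2652; SE₂ = 6.5/√49 = 0.9286.
Independent samples, unequal variances: SE_diff = √(SE₁² + SE₂²) = √(0.07033104 + 0.86229796) = 0.9657.
t* = 2.003, so margin of error = 2.003 × 0.9657 = 1.9343.
Difference in means = 9.1 − 24.8 = -15.7000.
-15.7000 ± 1.9343 → (-17.63, -13.77).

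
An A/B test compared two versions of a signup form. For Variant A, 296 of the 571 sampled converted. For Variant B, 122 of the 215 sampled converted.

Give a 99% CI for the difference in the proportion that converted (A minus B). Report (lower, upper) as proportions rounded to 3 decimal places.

First, p̂₁ = 296/571 = 0.5184; p̂₂ = 122/215 = 0.5674.
The two standard errors are √(0.5184×0.4816/571) = 0.02091 and √(0.5674×0.4326/215) = 0.03379.
Because the samples are independent, SE_diff = √(0.02091² + 0.03379²) = 0.03974.
Using z* = 2.576 for 99%, ME = 2.576 × 0.03974 = 0.10237.
p̂₁ − p̂₂ = -0.0490; interval -0.0490 ± 0.10237 gives (-0.151, 0.053).

(-0.151, 0.053)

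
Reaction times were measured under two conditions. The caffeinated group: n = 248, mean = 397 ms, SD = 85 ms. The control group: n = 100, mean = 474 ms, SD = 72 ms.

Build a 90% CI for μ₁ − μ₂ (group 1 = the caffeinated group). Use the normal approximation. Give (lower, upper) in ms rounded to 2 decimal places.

(-91.80, -62.20)

SE₁ = s₁/√n₁ = 85/√248 = 5.3975; SE₂ = 72/√100 = 7.2000.
Independent samples, unequal variances: SE_diff = √(SE₁² + SE₂²) = √(29.13300625 + 51.84) = 8.9985.
z* = 1.645, so margin of error = 1.645 × 8.9985 = 14.8025.
Difference in means = 397 − 474 = -77.0000.
-77.0000 ± 14.8025 → (-91.80, -62.20).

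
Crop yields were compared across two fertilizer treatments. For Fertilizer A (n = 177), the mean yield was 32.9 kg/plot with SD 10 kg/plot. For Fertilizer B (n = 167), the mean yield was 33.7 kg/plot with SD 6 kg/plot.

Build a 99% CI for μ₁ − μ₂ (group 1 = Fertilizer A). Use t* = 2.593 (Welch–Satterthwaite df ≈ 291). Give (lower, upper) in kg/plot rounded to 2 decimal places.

Per-group SEs: s₁/√n₁ = 10/√177 = 0.7516, s₂/√n₂ = 6/√167 = 0.4643.
Unpooled SE of the difference: √(0.56490256 + 0.21557449) = 0.8834.
Margin of error = t* · SE = 2.593 × 0.8834 = 2.2907.
x̄₁ − x̄₂ = 32.9 − 33.7 = -0.8000.
CI: -0.8000 ± 2.2907 = (-3.09, 1.49).

(-3.09, 1.49)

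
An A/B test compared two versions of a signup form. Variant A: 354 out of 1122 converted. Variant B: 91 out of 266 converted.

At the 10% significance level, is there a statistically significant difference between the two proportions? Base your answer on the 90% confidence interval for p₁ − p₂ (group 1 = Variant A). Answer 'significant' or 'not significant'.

not significant

First, p̂₁ = 354/1122 = 0.3155; p̂₂ = 91/266 = 0.3421.
The two standard errors are √(0.3155×0.6845/1122) = 0.01387 and √(0.3421×0.6579/266) = 0.02909.
Because the samples are independent, SE_diff = √(0.01387² + 0.02909²) = 0.03223.
Using z* = 1.645 for 90%, ME = 1.645 × 0.03223 = 0.05302.
p̂₁ − p̂₂ = -0.0266; interval -0.0266 ± 0.05302 gives (-0.07962, 0.02642).
The interval (-0.07962, 0.02642) contains 0, so the difference is not significant.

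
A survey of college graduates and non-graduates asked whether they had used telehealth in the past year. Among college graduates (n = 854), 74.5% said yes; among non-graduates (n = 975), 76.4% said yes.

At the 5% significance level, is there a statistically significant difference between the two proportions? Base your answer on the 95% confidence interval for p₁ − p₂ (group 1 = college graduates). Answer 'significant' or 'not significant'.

not significant

The two standard errors are √(0.7450×0.2550/854) = 0.01491 and √(0.7640×0.2360/975) = 0.01360.
Because the samples are independent, SE_diff = √(0.01491² + 0.01360²) = 0.02018.
Using z* = 1.960 for 95%, ME = 1.960 × 0.02018 = 0.03955.
p̂₁ − p̂₂ = -0.0190; interval -0.0190 ± 0.03955 gives (-0.05855, 0.02055).
The interval (-0.05855, 0.02055) contains 0, so the difference is not significant.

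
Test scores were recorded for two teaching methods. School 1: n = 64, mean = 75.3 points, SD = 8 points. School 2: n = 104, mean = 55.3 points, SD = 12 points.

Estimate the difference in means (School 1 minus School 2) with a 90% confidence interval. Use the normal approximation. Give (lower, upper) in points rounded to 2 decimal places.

(17.46, 22.54)

Standard errors of each mean: 8/√64 = 1.0000 and 12/√104 = 1.1767.
SE(x̄₁ − x̄₂) = √(1.0000² + 1.1767²) = 1.5442 for independent samples with unequal variances.
With z* = 1.645, the margin is 1.645 × 1.5442 = 2.5402.
x̄₁ − x̄₂ = 75.3 − 55.3 = 20.0000; the interval is 20.0000 ± 2.5402 = (17.46, 22.54).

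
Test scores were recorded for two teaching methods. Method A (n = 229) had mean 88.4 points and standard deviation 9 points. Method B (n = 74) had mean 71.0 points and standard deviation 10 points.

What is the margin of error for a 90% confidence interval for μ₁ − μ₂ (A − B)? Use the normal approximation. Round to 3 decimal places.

2.148

Per-group SEs: s₁/√n₁ = 9/√229 = 0.5947, s₂/√n₂ = 10/√74 = 1.1625.
Unpooled SE of the difference: √(0.35366809 + 1.35140625) = 1.3058.
Margin of error = z* · SE = 1.645 × 1.3058 = 2.1480.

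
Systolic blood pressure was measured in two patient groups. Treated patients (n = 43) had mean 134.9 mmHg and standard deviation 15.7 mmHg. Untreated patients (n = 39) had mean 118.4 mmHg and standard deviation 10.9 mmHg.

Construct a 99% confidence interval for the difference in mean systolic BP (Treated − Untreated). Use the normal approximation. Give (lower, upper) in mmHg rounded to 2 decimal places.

SE₁ = s₁/√n₁ = 15.7/√43 = 2.3942; SE₂ = 10.9/√39 = 1.7454.
Independent samples, unequal variances: SE_diff = √(SE₁² + SE₂²) = √(5.73219364 + 3.04642116) = 2.9629.
z* = 2.576, so margin of error = 2.576 × 2.9629 = 7.6324.
Difference in means = 134.9 − 118.4 = 16.5000.
16.5000 ± 7.6324 → (8.87, 24.13).

(8.87, 24.13)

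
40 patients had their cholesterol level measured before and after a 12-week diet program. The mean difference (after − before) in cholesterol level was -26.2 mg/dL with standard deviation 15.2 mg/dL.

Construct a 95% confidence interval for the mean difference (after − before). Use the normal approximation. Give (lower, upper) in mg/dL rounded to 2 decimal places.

This is a matched-pairs design, so SE = s_d/√n = 15.2/√40 = 2.4033.
Margin = 1.960 × 2.4033 = 4.7105; the interval is -26.2 ± 4.7105 = (-30.91, -21.49).

(-30.91, -21.49)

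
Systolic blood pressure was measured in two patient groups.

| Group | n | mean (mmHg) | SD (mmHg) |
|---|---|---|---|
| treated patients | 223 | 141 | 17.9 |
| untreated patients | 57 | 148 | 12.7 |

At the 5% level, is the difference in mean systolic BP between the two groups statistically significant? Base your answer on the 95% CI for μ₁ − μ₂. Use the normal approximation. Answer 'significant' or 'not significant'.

Per-group SEs: s₁/√n₁ = 17.9/√223 = 1.1987, s₂/√n₂ = 12.7/√57 = 1.6822.
Unpooled SE of the difference: √(1.43688169 + 2.82979684) = 2.0656.
Margin of error = z* · SE = 1.960 × 2.0656 = 4.0486.
x̄₁ − x̄₂ = 141 − 148 = -7.0000.
CI: -7.0000 ± 4.0486 = (-11.0486, -2.9514).
The interval (-11.0486, -2.9514) does not contain 0, so the difference is significant.

significant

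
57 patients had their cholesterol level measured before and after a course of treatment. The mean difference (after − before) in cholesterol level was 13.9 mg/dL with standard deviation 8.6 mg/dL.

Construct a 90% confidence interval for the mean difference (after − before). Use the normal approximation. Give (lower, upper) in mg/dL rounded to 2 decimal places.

Paired design: SE = s_d/√n = 8.6/√57 = 1.1391.
z* = 1.645; margin of error = 1.645 × 1.1391 = 1.8738.
13.9 ± 1.8738 → (12.03, 15.77).

(12.03, 15.77)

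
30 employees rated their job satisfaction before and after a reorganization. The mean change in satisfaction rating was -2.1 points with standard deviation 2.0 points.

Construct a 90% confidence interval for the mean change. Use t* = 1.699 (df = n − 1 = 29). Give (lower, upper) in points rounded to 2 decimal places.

(-2.72, -1.48)

This is a matched-pairs design, so SE = s_d/√n = 2.0/√30 = 0.3651.
Margin = 1.699 × 0.3651 = 0.6203; the interval is -2.1 ± 0.6203 = (-2.72, -1.48).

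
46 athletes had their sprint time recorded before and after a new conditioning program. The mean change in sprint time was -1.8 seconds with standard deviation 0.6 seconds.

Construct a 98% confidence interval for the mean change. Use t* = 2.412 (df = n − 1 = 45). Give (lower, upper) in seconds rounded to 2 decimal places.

Paired design: SE = s_d/√n = 0.6/√46 = 0.0885.
t* = 2.412; margin of error = 2.412 × 0.0885 = 0.2135.
-1.8 ± 0.2135 → (-2.01, -1.59).

(-2.01, -1.59)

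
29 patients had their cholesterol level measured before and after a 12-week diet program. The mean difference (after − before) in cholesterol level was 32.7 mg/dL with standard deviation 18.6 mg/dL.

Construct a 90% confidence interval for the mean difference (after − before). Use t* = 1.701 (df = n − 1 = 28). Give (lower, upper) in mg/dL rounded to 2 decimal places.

Paired design: SE = s_d/√n = 18.6/√29 = 3.4539.
t* = 1.701; margin of error = 1.701 × 3.4539 = 5.8751.
32.7 ± 5.8751 → (26.82, 38.58).

(26.82, 38.58)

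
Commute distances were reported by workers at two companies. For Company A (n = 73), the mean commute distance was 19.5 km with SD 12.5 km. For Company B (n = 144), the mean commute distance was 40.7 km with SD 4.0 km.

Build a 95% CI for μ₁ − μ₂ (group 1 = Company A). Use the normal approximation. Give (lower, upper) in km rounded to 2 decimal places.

(-24.14, -18.26)

SE₁ = s₁/√n₁ = 12.5/√73 = 1.4630; SE₂ = 4.0/√144 = 0.3333.
Independent samples, unequal variances: SE_diff = √(SE₁² + SE₂²) = √(2.140369 + 0.11108889) = 1.5005.
z* = 1.960, so margin of error = 1.960 × 1.5005 = 2.9410.
Difference in means = 19.5 − 40.7 = -21.2000.
-21.2000 ± 2.9410 → (-24.14, -18.26).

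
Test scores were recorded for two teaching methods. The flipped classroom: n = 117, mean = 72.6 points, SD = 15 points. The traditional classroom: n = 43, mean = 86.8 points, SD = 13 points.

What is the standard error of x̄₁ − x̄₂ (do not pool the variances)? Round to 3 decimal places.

2.419

Standard errors of each mean: 15/√117 = 1.3868 and 13/√43 = 1.9825.
SE(x̄₁ − x̄₂) = √(1.3868² + 1.9825²) = 2.4194 for independent samples with unequal variances.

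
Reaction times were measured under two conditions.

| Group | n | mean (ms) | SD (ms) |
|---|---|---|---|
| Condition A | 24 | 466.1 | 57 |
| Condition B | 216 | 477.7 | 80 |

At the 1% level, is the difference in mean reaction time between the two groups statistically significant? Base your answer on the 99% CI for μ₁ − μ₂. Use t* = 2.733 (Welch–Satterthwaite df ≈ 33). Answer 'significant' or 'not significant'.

SE₁ = s₁/√n₁ = 57/√24 = 11.6351; SE₂ = 80/√216 = 5.4433.
Independent samples, unequal variances: SE_diff = √(SE₁² + SE₂²) = √(135.37555201 + 29.62951489) = 12.8454.
t* = 2.733, so margin of error = 2.733 × 12.8454 = 35.1065.
Difference in means = 466.1 − 477.7 = -11.6000.
-11.6000 ± 35.1065 → (-46.7065, 23.5065).
The interval (-46.7065, 23.5065) contains 0, so the difference is not significant.

not significant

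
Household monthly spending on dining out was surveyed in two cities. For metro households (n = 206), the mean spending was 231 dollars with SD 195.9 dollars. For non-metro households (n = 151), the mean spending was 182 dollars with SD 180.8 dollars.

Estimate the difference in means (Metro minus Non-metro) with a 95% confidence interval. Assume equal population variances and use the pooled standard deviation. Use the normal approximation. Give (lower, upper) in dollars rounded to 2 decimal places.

Pooled variance s_p² = [205·195.9² + 150·180.8²] / (206+151−2) = 35973.3579, so s_p = 189.6664.
SE_diff = s_p·√(1/n₁ + 1/n₂) = 189.6664·√(1/206 + 1/151) = 20.3190.
z* = 1.960; margin = 1.960 × 20.3190 = 39.8252.
Difference = 231 − 182 = 49.0000.
49.0000 ± 39.8252 → (9.17, 88.83).

(9.17, 88.83)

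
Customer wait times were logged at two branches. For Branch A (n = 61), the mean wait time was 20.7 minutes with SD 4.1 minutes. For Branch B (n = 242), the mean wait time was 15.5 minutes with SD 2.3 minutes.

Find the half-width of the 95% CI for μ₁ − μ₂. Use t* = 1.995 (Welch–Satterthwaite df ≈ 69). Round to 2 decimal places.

SE₁ = s₁/√n₁ = 4.1/√61 = 0.5250; SE₂ = 2.3/√242 = 0.1478.
Independent samples, unequal variances: SE_diff = √(SE₁² + SE₂²) = √(0.275625 + 0.02184484) = 0.5454.
t* = 1.995, so margin of error = 1.995 × 0.5454 = 1.0881.

1.09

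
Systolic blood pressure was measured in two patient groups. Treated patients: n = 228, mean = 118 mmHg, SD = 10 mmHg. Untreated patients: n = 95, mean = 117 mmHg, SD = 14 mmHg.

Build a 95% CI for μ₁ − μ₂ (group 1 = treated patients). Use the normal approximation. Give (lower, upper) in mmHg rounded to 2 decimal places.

(-2.10, 4.10)

Standard errors of each mean: 10/√228 = 0.6623 and 14/√95 = 1.4364.
SE(x̄₁ − x̄₂) = √(0.6623² + 1.4364²) = 1.5817 for independent samples with unequal variances.
With z* = 1.960, the margin is 1.960 × 1.5817 = 3.1001.
x̄₁ − x̄₂ = 118 − 117 = 1.0000; the interval is 1.0000 ± 3.1001 = (-2.10, 4.10).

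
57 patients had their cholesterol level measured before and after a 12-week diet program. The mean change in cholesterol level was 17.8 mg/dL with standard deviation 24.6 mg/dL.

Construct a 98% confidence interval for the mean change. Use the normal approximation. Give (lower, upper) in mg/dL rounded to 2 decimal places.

This is a matched-pairs design, so SE = s_d/√n = 24.6/√57 = 3.2583.
Margin = 2.326 × 3.2583 = 7.5788; the interval is 17.8 ± 7.5788 = (10.22, 25.38).

(10.22, 25.38)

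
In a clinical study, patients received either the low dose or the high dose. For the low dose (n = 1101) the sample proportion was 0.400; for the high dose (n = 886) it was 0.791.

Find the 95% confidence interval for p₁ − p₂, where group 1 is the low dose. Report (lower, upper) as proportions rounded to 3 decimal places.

(-0.430, -0.352)

SE₁ = √(p̂₁(1−p̂₁)/n₁) = √(0.4000·0.6000/1101) = 0.01476; SE₂ = √(0.7910·0.2090/886) = 0.01366.
Independent samples: SE of the difference = √(SE₁² + SE₂²) = √(0.0002178576 + 0.0001865956) = 0.02011.
z* for 95% confidence is 1.960, so the margin of error is 1.960 × 0.02011 = 0.03942.
Point estimate p̂₁ − p̂₂ = 0.4000 − 0.7910 = -0.3910.
-0.3910 ± 0.03942 → (-0.430, -0.352).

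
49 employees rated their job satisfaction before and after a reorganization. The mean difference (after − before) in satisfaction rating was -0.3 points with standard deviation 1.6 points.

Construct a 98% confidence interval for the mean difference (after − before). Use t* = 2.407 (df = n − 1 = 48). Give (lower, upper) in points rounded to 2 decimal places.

(-0.85, 0.25)

This is a matched-pairs design, so SE = s_d/√n = 1.6/√49 = 0.2286.
Margin = 2.407 × 0.2286 = 0.5502; the interval is -0.3 ± 0.5502 = (-0.85, 0.25).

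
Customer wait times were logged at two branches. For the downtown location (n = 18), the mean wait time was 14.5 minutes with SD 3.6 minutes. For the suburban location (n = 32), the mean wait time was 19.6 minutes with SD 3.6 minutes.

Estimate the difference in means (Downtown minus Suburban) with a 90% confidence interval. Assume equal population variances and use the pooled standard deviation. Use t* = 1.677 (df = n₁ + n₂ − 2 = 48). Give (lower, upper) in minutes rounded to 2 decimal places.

(-6.88, -3.32)

s_p = √[((n₁−1)s₁² + (n₂−1)s₂²)/(n₁+n₂−2)] = √[(17·3.6² + 31·3.6²)/48] = 3.6000.
SE = 3.6000·√(1/18 + 1/32) = 1.0607.
With t* = 1.677, margin = 1.677 × 1.0607 = 1.7788.
x̄₁ − x̄₂ = 14.5 − 19.6 = -5.1000; interval -5.1000 ± 1.7788 = (-6.88, -3.32).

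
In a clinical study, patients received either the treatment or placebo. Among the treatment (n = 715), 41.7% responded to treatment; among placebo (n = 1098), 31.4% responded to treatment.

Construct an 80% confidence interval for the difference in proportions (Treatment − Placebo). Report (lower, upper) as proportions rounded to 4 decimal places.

(0.0733, 0.1327)

Each SE is √(p̂(1−p̂)/n): √(0.4170·0.5830/715) = 0.01844 and √(0.3140·0.6860/1098) = 0.01401.
SE(p̂₁ − p̂₂) = √(SE₁² + SE₂²) = √(0.0003400336 + 0.0001962801) = 0.02316, since the two samples are independent.
At 80% confidence z* = 1.282; margin = 1.282 × 0.02316 = 0.02969.
The difference is 0.4170 − 0.3140 = 0.1030, so the interval is 0.1030 ± 0.02969 = (0.0733, 0.1327).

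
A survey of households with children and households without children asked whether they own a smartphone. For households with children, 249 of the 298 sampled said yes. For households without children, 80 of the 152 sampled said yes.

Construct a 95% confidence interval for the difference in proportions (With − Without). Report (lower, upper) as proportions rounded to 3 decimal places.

p̂₁ = 249/298 = 0.8356 and p̂₂ = 80/152 = 0.5263.
SE₁ = √(p̂₁(1−p̂₁)/n₁) = √(0.8356·0.1644/298) = 0.02147; SE₂ = √(0.5263·0.4737/152) = 0.04050.
Independent samples: SE of the difference = √(SE₁² + SE₂²) = √(0.0004609609 + 0.00164025) = 0.04584.
z* for 95% confidence is 1.960, so the margin of error is 1.960 × 0.04584 = 0.08985.
Point estimate p̂₁ − p̂₂ = 0.8356 − 0.5263 = 0.3093.
0.3093 ± 0.08985 → (0.219, 0.399).

(0.219, 0.399)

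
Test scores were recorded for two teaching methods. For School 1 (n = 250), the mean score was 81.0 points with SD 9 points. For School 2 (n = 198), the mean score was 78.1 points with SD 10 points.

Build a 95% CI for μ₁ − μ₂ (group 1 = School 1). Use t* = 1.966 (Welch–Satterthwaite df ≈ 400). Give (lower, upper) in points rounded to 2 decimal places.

(1.11, 4.69)

SE₁ = s₁/√n₁ = 9/√250 = 0.5692; SE₂ = 10/√198 = 0.7107.
Independent samples, unequal variances: SE_diff = √(SE₁² + SE₂²) = √(0.32398864 + 0.50509449) = 0.9105.
t* = 1.966, so margin of error = 1.966 × 0.9105 = 1.7900.
Difference in means = 81.0 − 78.1 = 2.9000.
2.9000 ± 1.7900 → (1.11, 4.69).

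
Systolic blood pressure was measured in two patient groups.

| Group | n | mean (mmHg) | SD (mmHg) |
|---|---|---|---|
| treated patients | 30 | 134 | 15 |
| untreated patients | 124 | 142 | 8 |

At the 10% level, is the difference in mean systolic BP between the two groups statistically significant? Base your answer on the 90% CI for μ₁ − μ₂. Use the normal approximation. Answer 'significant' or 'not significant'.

Per-group SEs: s₁/√n₁ = 15/√30 = 2.7386, s₂/√n₂ = 8/√124 = 0.7184.
Unpooled SE of the difference: √(7.49992996 + 0.51609856) = 2.8313.
Margin of error = z* · SE = 1.645 × 2.8313 = 4.6575.
x̄₁ − x̄₂ = 134 − 142 = -8.0000.
CI: -8.0000 ± 4.6575 = (-12.6575, -3.3425).
The interval (-12.6575, -3.3425) does not contain 0, so the difference is significant.

significant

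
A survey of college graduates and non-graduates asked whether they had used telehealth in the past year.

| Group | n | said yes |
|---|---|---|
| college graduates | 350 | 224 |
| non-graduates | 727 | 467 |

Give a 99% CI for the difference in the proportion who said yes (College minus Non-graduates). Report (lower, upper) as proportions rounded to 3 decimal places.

First, p̂₁ = 224/350 = 0.6400; p̂₂ = 467/727 = 0.6424.
The two standard errors are √(0.6400×0.3600/350) = 0.02566 and √(0.6424×0.3576/727) = 0.01778.
Because the samples are independent, SE_diff = √(0.02566² + 0.01778²) = 0.03122.
Using z* = 2.576 for 99%, ME = 2.576 × 0.03122 = 0.08042.
p̂₁ − p̂₂ = -0.0024; interval -0.0024 ± 0.08042 gives (-0.083, 0.078).

(-0.083, 0.078)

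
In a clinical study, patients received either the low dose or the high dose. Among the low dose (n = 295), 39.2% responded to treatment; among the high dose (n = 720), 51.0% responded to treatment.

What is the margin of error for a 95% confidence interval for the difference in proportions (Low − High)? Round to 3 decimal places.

0.067

Each SE is √(p̂(1−p̂)/n): √(0.3920·0.6080/295) = 0.02842 and √(0.5100·0.4900/720) = 0.01863.
SE(p̂₁ − p̂₂) = √(SE₁² + SE₂²) = √(0.0008076964 + 0.0003470769) = 0.03398, since the two samples are independent.
At 95% confidence z* = 1.960; margin = 1.960 × 0.03398 = 0.06660.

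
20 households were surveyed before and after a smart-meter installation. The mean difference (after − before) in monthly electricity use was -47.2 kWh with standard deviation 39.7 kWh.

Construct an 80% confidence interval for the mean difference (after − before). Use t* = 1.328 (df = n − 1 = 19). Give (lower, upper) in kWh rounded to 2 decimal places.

(-58.99, -35.41)

Paired design: SE = s_d/√n = 39.7/√20 = 8.8772.
t* = 1.328; margin of error = 1.328 × 8.8772 = 11.7889.
-47.2 ± 11.7889 → (-58.99, -35.41).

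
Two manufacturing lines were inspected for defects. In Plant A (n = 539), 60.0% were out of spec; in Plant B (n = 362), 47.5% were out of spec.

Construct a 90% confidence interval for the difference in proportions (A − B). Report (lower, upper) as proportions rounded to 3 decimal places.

(0.070, 0.180)

Each SE is √(p̂(1−p̂)/n): √(0.6000·0.4000/539) = 0.02110 and √(0.4750·0.5250/362) = 0.02625.
SE(p̂₁ − p̂₂) = √(SE₁² + SE₂²) = √(0.00044521 + 0.0006890625) = 0.03368, since the two samples are independent.
At 90% confidence z* = 1.645; margin = 1.645 × 0.03368 = 0.05540.
The difference is 0.6000 − 0.4750 = 0.1250, so the interval is 0.1250 ± 0.05540 = (0.070, 0.180).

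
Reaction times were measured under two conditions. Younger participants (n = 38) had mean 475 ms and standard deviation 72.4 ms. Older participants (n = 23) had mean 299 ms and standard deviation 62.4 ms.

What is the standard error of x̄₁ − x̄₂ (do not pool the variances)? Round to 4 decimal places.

17.5281

Standard errors of each mean: 72.4/√38 = 11.7448 and 62.4/√23 = 13.0113.
SE(x̄₁ − x̄₂) = √(11.7448² + 13.0113²) = 17.5281 for independent samples with unequal variances.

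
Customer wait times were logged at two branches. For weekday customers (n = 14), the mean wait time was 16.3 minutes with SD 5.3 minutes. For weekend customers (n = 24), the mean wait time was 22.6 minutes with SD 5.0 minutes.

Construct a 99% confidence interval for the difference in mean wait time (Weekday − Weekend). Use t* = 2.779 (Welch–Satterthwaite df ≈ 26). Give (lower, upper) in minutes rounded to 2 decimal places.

SE₁ = s₁/√n₁ = 5.3/√14 = 1.4165; SE₂ = 5.0/√24 = 1.0206.
Independent samples, unequal variances: SE_diff = √(SE₁² + SE₂²) = √(2.00647225 + 1.04162436) = 1.7459.
t* = 2.779, so margin of error = 2.779 × 1.7459 = 4.8519.
Difference in means = 16.3 − 22.6 = -6.3000.
-6.3000 ± 4.8519 → (-11.15, -1.45).

(-11.15, -1.45)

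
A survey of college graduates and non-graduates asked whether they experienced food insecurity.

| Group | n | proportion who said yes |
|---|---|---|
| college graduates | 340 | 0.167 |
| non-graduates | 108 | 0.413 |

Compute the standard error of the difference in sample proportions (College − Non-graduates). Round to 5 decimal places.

The two standard errors are √(0.1670×0.8330/340) = 0.02023 and √(0.4130×0.5870/108) = 0.04738.
Because the samples are independent, SE_diff = √(0.02023² + 0.04738²) = 0.05152.

0.05152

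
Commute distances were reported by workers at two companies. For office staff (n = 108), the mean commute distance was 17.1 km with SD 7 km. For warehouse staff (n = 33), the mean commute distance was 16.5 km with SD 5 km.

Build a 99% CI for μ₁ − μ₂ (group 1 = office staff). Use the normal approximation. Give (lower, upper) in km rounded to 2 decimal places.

Standard errors of each mean: 7/√108 = 0.6736 and 5/√33 = 0.8704.
SE(x̄₁ − x̄₂) = √(0.6736² + 0.8704²) = 1.1006 for independent samples with unequal variances.
With z* = 2.576, the margin is 2.576 × 1.1006 = 2.8351.
x̄₁ − x̄₂ = 17.1 − 16.5 = 0.6000; the interval is 0.6000 ± 2.8351 = (-2.24, 3.44).

(-2.24, 3.44)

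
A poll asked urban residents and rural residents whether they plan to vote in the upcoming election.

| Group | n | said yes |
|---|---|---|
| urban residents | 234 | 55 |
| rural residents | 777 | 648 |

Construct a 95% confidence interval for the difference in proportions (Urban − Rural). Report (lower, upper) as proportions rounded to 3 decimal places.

Sample proportions: 55/234 = 0.2350, 648/777 = 0.8340.
Each SE is √(p̂(1−p̂)/n): √(0.2350·0.7650/234) = 0.02772 and √(0.8340·0.1660/777) = 0.01335.
SE(p̂₁ − p̂₂) = √(SE₁² + SE₂²) = √(0.0007683984 + 0.0001782225) = 0.03077, since the two samples are independent.
At 95% confidence z* = 1.960; margin = 1.960 × 0.03077 = 0.06031.
The difference is 0.2350 − 0.8340 = -0.5990, so the interval is -0.5990 ± 0.06031 = (-0.659, -0.539).

(-0.659, -0.539)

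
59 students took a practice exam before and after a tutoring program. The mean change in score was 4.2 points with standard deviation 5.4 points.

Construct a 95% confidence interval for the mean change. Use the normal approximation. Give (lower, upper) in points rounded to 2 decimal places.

(2.82, 5.58)

This is a matched-pairs design, so SE = s_d/√n = 5.4/√59 = 0.7030.
Margin = 1.960 × 0.7030 = 1.3779; the interval is 4.2 ± 1.3779 = (2.82, 5.58).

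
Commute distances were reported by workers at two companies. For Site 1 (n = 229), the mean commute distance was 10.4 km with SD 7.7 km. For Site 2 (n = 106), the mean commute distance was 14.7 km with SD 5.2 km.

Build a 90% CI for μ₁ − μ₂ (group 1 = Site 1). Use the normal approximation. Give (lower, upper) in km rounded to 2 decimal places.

Per-group SEs: s₁/√n₁ = 7.7/√229 = 0.5088, s₂/√n₂ = 5.2/√106 = 0.5051.
Unpooled SE of the difference: √(0.25887744 + 0.25512601) = 0.7169.
Margin of error = z* · SE = 1.645 × 0.7169 = 1.1793.
x̄₁ − x̄₂ = 10.4 − 14.7 = -4.3000.
CI: -4.3000 ± 1.1793 = (-5.48, -3.12).

(-5.48, -3.12)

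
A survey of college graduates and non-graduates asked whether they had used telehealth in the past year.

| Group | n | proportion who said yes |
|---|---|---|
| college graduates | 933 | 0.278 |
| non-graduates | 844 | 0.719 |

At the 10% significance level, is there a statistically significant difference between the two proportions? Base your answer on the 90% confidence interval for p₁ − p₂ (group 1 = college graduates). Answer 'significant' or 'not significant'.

significant

The two standard errors are √(0.2780×0.7220/933) = 0.01467 and √(0.7190×0.2810/844) = 0.01547.
Because the samples are independent, SE_diff = √(0.01467² + 0.01547²) = 0.02132.
Using z* = 1.645 for 90%, ME = 1.645 × 0.02132 = 0.03507.
p̂₁ − p̂₂ = -0.4410; interval -0.4410 ± 0.03507 gives (-0.47607, -0.40593).
The interval (-0.47607, -0.40593) does not contain 0, so the difference is significant.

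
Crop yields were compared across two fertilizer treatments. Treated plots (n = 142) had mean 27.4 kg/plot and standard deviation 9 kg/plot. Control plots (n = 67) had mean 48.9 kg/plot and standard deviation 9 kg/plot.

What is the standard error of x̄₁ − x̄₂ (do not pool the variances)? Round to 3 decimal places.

1.334

Per-group SEs: s₁/√n₁ = 9/√142 = 0.7553, s₂/√n₂ = 9/√67 = 1.0995.
Unpooled SE of the difference: √(0.57047809 + 1.20890025) = 1.3339.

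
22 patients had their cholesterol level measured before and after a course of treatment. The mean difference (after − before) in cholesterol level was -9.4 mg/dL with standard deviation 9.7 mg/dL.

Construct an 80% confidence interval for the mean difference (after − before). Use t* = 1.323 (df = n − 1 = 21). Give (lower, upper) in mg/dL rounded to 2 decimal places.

This is a matched-pairs design, so SE = s_d/√n = 9.7/√22 = 2.0680.
Margin = 1.323 × 2.0680 = 2.7360; the interval is -9.4 ± 2.7360 = (-12.14, -6.66).

(-12.14, -6.66)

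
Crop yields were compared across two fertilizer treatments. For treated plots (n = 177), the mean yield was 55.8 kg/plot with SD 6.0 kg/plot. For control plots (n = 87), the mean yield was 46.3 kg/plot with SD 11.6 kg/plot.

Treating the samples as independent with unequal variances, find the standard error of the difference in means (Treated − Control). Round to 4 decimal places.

1.3229

Per-group SEs: s₁/√n₁ = 6.0/√177 = 0.4510, s₂/√n₂ = 11.6/√87 = 1.2437.
Unpooled SE of the difference: √(0.203401 + 1.54678969) = 1.3229.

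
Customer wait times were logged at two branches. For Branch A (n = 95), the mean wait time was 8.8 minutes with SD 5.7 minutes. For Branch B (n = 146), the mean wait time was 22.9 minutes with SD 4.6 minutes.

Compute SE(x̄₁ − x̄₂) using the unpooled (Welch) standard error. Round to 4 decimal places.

0.6978

SE₁ = s₁/√n₁ = 5.7/√95 = 0.5848; SE₂ = 4.6/√146 = 0.3807.
Independent samples, unequal variances: SE_diff = √(SE₁² + SE₂²) = √(0.34199104 + 0.14493249) = 0.6978.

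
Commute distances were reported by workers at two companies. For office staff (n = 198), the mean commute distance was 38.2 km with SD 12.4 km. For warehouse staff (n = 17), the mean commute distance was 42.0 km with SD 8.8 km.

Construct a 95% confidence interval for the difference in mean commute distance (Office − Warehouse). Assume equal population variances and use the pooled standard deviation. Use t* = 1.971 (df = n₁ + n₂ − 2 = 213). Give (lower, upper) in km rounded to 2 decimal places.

(-9.86, 2.26)

Pooled variance s_p² = [197·12.4² + 16·8.8²] / (198+17−2) = 148.0270, so s_p = 12.1666.
SE_diff = s_p·√(1/n₁ + 1/n₂) = 12.1666·√(1/198 + 1/17) = 3.0749.
t* = 1.971; margin = 1.971 × 3.0749 = 6.0606.
Difference = 38.2 − 42.0 = -3.8000.
-3.8000 ± 6.0606 → (-9.86, 2.26).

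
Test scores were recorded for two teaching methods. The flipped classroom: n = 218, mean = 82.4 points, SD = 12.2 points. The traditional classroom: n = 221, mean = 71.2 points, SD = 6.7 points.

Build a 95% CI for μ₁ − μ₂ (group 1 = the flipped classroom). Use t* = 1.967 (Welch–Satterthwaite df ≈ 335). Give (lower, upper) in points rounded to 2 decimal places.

SE₁ = s₁/√n₁ = 12.2/√218 = 0.8263; SE₂ = 6.7/√221 = 0.4507.
Independent samples, unequal variances: SE_diff = √(SE₁² + SE₂²) = √(0.68277169 + 0.20313049) = 0.9412.
t* = 1.967, so margin of error = 1.967 × 0.9412 = 1.8513.
Difference in means = 82.4 − 71.2 = 11.2000.
11.2000 ± 1.8513 → (9.35, 13.05).

(9.35, 13.05)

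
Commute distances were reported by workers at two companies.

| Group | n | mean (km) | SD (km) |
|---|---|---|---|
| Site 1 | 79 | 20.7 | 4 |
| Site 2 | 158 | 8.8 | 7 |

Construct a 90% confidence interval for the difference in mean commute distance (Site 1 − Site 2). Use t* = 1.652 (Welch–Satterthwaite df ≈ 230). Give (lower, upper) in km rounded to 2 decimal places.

(10.72, 13.08)

SE₁ = s₁/√n₁ = 4/√79 = 0.4500; SE₂ = 7/√158 = 0.5569.
Independent samples, unequal variances: SE_diff = √(SE₁² + SE₂²) = √(0.2025 + 0.31013761) = 0.7160.
t* = 1.652, so margin of error = 1.652 × 0.7160 = 1.1828.
Difference in means = 20.7 − 8.8 = 11.9000.
11.9000 ± 1.1828 → (10.72, 13.08).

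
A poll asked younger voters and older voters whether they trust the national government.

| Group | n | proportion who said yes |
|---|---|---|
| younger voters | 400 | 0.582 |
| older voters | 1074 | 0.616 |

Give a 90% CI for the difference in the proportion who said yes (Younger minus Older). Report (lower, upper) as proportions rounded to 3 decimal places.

SE₁ = √(p̂₁(1−p̂₁)/n₁) = √(0.5820·0.4180/400) = 0.02466; SE₂ = √(0.6160·0.3840/1074) = 0.01484.
Independent samples: SE of the difference = √(SE₁² + SE₂²) = √(0.0006081156 + 0.0002202256) = 0.02878.
z* for 90% confidence is 1.645, so the margin of error is 1.645 × 0.02878 = 0.04734.
Point estimate p̂₁ − p̂₂ = 0.5820 − 0.6160 = -0.0340.
-0.0340 ± 0.04734 → (-0.081, 0.013).

(-0.081, 0.013)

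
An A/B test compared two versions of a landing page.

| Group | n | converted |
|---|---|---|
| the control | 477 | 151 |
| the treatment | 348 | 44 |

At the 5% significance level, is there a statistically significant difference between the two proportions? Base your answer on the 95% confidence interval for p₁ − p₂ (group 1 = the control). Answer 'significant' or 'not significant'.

First, p̂₁ = 151/477 = 0.3166; p̂₂ = 44/348 = 0.1264.
The two standard errors are √(0.3166×0.6834/477) = 0.02130 and √(0.1264×0.8736/348) = 0.01781.
Because the samples are independent, SE_diff = √(0.02130² + 0.01781²) = 0.02776.
Using z* = 1.960 for 95%, ME = 1.960 × 0.02776 = 0.05441.
p̂₁ − p̂₂ = 0.1902; interval 0.1902 ± 0.05441 gives (0.13579, 0.24461).
The interval (0.13579, 0.24461) does not contain 0, so the difference is significant.

significant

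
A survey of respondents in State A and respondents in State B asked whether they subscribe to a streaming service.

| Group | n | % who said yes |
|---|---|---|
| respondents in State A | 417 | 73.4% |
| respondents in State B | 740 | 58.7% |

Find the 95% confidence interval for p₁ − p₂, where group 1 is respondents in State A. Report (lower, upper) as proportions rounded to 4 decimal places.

SE₁ = √(p̂₁(1−p̂₁)/n₁) = √(0.7340·0.2660/417) = 0.02164; SE₂ = √(0.5870·0.4130/740) = 0.01810.
Independent samples: SE of the difference = √(SE₁² + SE₂²) = √(0.0004682896 + 0.00032761) = 0.02821.
z* for 95% confidence is 1.960, so the margin of error is 1.960 × 0.02821 = 0.05529.
Point estimate p̂₁ − p̂₂ = 0.7340 − 0.5870 = 0.1470.
0.1470 ± 0.05529 → (0.0917, 0.2023).

(0.0917, 0.2023)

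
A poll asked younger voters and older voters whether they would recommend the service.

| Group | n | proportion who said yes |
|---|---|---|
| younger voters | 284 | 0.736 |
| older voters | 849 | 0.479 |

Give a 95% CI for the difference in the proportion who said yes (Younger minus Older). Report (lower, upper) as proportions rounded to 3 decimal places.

(0.196, 0.318)

SE₁ = √(p̂₁(1−p̂₁)/n₁) = √(0.7360·0.2640/284) = 0.02616; SE₂ = √(0.4790·0.5210/849) = 0.01714.
Independent samples: SE of the difference = √(SE₁² + SE₂²) = √(0.0006843456 + 0.0002937796) = 0.03127.
z* for 95% confidence is 1.960, so the margin of error is 1.960 × 0.03127 = 0.06129.
Point estimate p̂₁ − p̂₂ = 0.7360 − 0.4790 = 0.2570.
0.2570 ± 0.06129 → (0.196, 0.318).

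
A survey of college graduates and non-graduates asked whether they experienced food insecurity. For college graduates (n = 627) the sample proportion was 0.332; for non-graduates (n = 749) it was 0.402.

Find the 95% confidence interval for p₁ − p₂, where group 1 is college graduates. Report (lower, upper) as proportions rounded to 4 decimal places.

(-0.1209, -0.0191)

SE₁ = √(p̂₁(1−p̂₁)/n₁) = √(0.3320·0.6680/627) = 0.01881; SE₂ = √(0.4020·0.5980/749) = 0.01792.
Independent samples: SE of the difference = √(SE₁² + SE₂²) = √(0.0003538161 + 0.0003211264) = 0.02598.
z* for 95% confidence is 1.960, so the margin of error is 1.960 × 0.02598 = 0.05092.
Point estimate p̂₁ − p̂₂ = 0.3320 − 0.4020 = -0.0700.
-0.0700 ± 0.05092 → (-0.1209, -0.0191).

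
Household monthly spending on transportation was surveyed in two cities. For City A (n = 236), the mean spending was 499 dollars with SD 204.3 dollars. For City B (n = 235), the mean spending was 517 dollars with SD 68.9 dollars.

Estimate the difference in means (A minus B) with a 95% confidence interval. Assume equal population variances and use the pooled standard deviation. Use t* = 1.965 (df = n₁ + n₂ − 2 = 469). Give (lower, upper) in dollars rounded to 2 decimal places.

(-45.63, 9.63)

s_p = √[((n₁−1)s₁² + (n₂−1)s₂²)/(n₁+n₂−2)] = √[(235·204.3² + 234·68.9²)/469] = 152.5853.
SE = 152.5853·√(1/236 + 1/235) = 14.0616.
With t* = 1.965, margin = 1.965 × 14.0616 = 27.6310.
x̄₁ − x̄₂ = 499 − 517 = -18.0000; interval -18.0000 ± 27.6310 = (-45.63, 9.63).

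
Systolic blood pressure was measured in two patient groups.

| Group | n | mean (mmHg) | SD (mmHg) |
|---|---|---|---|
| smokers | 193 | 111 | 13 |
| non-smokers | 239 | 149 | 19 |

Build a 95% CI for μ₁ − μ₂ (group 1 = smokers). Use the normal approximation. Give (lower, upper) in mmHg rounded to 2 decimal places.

SE₁ = s₁/√n₁ = 13/√193 = 0.9358; SE₂ = 19/√239 = 1.2290.
Independent samples, unequal variances: SE_diff = √(SE₁² + SE₂²) = √(0.87572164 + 1.510441) = 1.5447.
z* = 1.960, so margin of error = 1.960 × 1.5447 = 3.0276.
Difference in means = 111 − 149 = -38.0000.
-38.0000 ± 3.0276 → (-41.03, -34.97).

(-41.03, -34.97)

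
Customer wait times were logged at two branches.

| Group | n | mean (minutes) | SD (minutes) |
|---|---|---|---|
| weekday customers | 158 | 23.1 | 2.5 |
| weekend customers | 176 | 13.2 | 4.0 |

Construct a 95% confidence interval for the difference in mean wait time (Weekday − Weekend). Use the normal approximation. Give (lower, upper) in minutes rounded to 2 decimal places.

(9.19, 10.61)

SE₁ = s₁/√n₁ = 2.5/√158 = 0.1989; SE₂ = 4.0/√176 = 0.3015.
Independent samples, unequal variances: SE_diff = √(SE₁² + SE₂²) = √(0.03956121 + 0.09090225) = 0.3612.
z* = 1.960, so margin of error = 1.960 × 0.3612 = 0.7080.
Difference in means = 23.1 − 13.2 = 9.9000.
9.9000 ± 0.7080 → (9.19, 10.61).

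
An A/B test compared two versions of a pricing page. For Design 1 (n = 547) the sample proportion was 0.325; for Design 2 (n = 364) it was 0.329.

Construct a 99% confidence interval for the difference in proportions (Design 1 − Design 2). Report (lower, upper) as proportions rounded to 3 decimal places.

(-0.086, 0.078)

SE₁ = √(p̂₁(1−p̂₁)/n₁) = √(0.3250·0.6750/547) = 0.02003; SE₂ = √(0.3290·0.6710/364) = 0.02463.
Independent samples: SE of the difference = √(SE₁² + SE₂²) = √(0.0004012009 + 0.0006066369) = 0.03175.
z* for 99% confidence is 2.576, so the margin of error is 2.576 × 0.03175 = 0.08179.
Point estimate p̂₁ − p̂₂ = 0.3250 − 0.3290 = -0.0040.
-0.0040 ± 0.08179 → (-0.086, 0.078).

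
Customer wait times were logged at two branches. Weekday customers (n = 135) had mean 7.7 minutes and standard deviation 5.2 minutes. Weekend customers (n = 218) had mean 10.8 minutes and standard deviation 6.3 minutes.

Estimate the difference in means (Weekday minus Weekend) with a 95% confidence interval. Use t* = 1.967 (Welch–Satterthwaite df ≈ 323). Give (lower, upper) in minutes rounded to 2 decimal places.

Per-group SEs: s₁/√n₁ = 5.2/√135 = 0.4475, s₂/√n₂ = 6.3/√218 = 0.4267.
Unpooled SE of the difference: √(0.20025625 + 0.18207289) = 0.6183.
Margin of error = t* · SE = 1.967 × 0.6183 = 1.2162.
x̄₁ − x̄₂ = 7.7 − 10.8 = -3.1000.
CI: -3.1000 ± 1.2162 = (-4.32, -1.88).

(-4.32, -1.88)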